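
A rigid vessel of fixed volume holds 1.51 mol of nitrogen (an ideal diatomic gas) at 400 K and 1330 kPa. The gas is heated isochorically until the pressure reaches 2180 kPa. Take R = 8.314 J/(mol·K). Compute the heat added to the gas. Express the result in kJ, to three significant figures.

Constant volume ⇒ W = 0, so Q = ΔU = nCᵥΔT with Cᵥ = 5R/2 = 20.79 J/(mol·K).
At constant V, T₂/T₁ = P₂/P₁ ⇒ ΔT = T₁(P₂/P₁ − 1) = 400·(2180/1330 − 1) = 255.6 K.
ΔU = (1.51)(20.79)(255.6) = 8023 J.

Q ≈ 8.02 kJ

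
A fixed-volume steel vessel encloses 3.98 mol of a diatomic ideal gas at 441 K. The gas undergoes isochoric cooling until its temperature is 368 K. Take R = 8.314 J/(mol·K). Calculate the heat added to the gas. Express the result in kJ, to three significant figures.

Constant volume ⇒ W = 0, so Q = ΔU = nCᵥΔT with Cᵥ = 5R/2 = 20.79 J/(mol·K).
ΔU = (3.98)(20.79)(368 − 441) = -6039 J.

Q ≈ -6.04 kJ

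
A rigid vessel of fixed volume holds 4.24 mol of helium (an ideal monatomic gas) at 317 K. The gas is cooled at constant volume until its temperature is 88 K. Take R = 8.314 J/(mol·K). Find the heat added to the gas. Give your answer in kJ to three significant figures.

Constant volume ⇒ W = 0, so Q = ΔU = nCᵥΔT with Cᵥ = 3R/2 = 12.47 J/(mol·K).
ΔU = (4.24)(12.47)(88 − 317) = -12109 J.

Q ≈ -12.1 kJ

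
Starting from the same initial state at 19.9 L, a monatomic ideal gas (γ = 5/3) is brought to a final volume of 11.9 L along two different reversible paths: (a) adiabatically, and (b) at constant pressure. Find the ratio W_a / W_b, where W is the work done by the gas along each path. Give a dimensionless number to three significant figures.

W_a / W_b ≈ 1.53

Path (a) adiabatic: W = P₁V₁(1 − (V₁/V₂)^(γ−1))/(γ−1) → W_a/(P₁V₁) = -0.6133.
Path (b) isobaric: W = P₁(V₂ − V₁) → W_b/(P₁V₁) = -0.402.
W_a / W_b = -0.6133 / -0.402 = 1.526.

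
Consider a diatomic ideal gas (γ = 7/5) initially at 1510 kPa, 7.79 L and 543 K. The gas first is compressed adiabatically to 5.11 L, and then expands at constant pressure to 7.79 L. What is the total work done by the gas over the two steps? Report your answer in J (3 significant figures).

Step 1 (adiabatic): W = (P₁V₁ − P₂V₂)/(γ−1) = (11763 − 13924)/0.4 = -5403 J.
After step 1: P = 2725 kPa, V = 5.11 L, T = 642.8 K.
Step 2 (isobaric): W = PΔV = (2725 kPa)(7.79 − 5.11 L) = 7303 J.
W_total = -5403 + 7303 = 1900 J.

W_total ≈ 1900 J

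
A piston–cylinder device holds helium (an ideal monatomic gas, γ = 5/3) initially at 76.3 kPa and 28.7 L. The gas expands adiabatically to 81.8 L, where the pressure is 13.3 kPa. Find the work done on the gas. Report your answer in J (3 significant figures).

Adiabatic: W = (P₁V₁ − P₂V₂)/(γ − 1) with γ = 5/3.
P₁V₁ = 2190 J, P₂V₂ = 1088 J.
W = (2190 − 1088) / 0.6667 = 1653 J.
Work on gas = −W_by = -1653 J.

W ≈ -1650 J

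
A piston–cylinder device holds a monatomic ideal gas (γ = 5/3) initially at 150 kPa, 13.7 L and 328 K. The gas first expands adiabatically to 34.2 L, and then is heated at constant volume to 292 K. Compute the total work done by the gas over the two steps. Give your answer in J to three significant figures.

Step 1 (adiabatic): W = (P₁V₁ − P₂V₂)/(γ−1) = (2055 − 1117)/0.667 = 1407 J.
Step 2 (isochoric): W = 0 (constant volume).
W_total = 1407 + 0 = 1407 J.

W_total ≈ 1410 J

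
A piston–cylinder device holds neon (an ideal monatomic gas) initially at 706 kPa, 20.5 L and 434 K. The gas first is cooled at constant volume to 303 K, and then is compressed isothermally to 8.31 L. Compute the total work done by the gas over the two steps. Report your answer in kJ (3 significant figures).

W_total ≈ -9.12 kJ

Step 1 (isochoric): W = 0 (constant volume).
After step 1: P = 492.9 kPa (V unchanged).
Step 2 (isothermal): W = P₁V₁ ln(V₂/V₁) = (10104) ln(8.31/20.5) = -9124 J.
W_total = 0 − 9124 = -9124 J.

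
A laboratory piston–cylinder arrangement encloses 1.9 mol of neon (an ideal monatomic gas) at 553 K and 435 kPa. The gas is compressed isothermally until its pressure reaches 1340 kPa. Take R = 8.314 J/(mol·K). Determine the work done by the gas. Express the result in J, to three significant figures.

Isothermal process: W = nRT ln(V₂/V₁) = nRT ln(P₁/P₂).
W = (1.9)(8.314)(553) × ln(435/1340)
  = 8736 × ln(0.3246) = 8736 × -1.125
W_by_gas = -9828 J.

W ≈ -9830 J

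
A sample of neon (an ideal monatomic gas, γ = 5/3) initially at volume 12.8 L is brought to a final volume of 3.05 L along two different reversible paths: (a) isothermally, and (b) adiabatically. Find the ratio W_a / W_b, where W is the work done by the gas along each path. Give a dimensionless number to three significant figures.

W_a / W_b ≈ 0.597

Path (a) isothermal: W = P₁V₁ ln(V₂/V₁) → W_a/(P₁V₁) = -1.434.
Path (b) adiabatic: W = P₁V₁(1 − (V₁/V₂)^(γ−1))/(γ−1) → W_b/(P₁V₁) = -2.403.
W_a / W_b = -1.434 / -2.403 = 0.597.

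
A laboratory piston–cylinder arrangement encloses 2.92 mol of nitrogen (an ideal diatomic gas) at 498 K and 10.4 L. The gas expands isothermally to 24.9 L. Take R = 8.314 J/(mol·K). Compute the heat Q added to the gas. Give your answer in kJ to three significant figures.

Isothermal ⇒ ΔU = 0, so Q = W = nRT ln(V₂/V₁).
Q = (2.92)(8.314)(498) ln(24.9/10.4) = 12090 × 0.8731 = 10555 J.

Q ≈ 10.6 kJ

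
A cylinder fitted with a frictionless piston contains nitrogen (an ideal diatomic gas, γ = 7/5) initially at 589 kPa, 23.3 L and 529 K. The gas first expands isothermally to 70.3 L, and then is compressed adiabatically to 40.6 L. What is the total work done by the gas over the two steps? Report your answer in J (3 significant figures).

Step 1 (isothermal): W = P₁V₁ ln(V₂/V₁) = (13724) ln(70.3/23.3) = 15155 J.
After step 1: P = 195.2 kPa, V = 70.3 L, T = 529 K.
Step 2 (adiabatic): W = (P₁V₁ − P₂V₂)/(γ−1) = (13724 − 17094)/0.4 = -8426 J.
W_total = 15155 − 8426 = 6730 J.

W_total ≈ 6730 J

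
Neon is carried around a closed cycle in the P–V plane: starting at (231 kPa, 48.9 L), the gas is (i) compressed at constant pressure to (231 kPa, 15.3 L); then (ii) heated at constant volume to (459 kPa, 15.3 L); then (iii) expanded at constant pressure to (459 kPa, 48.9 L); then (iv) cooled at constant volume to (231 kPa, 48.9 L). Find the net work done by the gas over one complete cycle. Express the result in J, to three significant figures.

Constant-volume legs do no work.
W(i) = (231)(15.3 − 48.9) = -7762 J; W(iii) = (459)(48.9 − 15.3) = 15422 J.
W_net = -7762 + 15422 = 7661 J (the clockwise enclosed area).

W_net ≈ 7660 J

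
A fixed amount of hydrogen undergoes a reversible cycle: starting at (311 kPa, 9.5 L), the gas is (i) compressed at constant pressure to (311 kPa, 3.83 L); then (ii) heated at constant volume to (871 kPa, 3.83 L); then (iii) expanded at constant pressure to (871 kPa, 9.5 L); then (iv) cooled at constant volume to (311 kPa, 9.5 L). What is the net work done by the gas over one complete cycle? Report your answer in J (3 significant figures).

Constant-volume legs do no work.
W(i) = (311)(3.83 − 9.5) = -1763 J; W(iii) = (871)(9.5 − 3.83) = 4939 J.
W_net = -1763 + 4939 = 3175 J (the clockwise enclosed area).

W_net ≈ 3180 J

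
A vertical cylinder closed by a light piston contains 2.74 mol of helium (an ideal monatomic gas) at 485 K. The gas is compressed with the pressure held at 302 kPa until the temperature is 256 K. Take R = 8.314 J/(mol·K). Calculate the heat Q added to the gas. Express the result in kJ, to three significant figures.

Q ≈ -13.0 kJ

Isobaric: W = nRΔT = (2.74)(8.314)(-229) = -5217 J.
ΔU = nCᵥΔT with Cᵥ = 3R/2: ΔU = (2.74)(12.47)(-229) = -7825 J.
Q = ΔU + W = -7825 − 5217 = -13042 J.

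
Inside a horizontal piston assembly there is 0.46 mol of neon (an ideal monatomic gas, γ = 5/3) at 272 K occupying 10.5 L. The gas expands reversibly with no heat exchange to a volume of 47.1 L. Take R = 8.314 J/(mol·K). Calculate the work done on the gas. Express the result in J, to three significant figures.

W ≈ -987 J

Adiabatic: TV^(γ−1) = const with γ = 5/3.
T₂ = T₁ (V₁/V₂)^(γ−1) = 272 × (10.5/47.1)^0.667 = 272 × 0.3677 = 100 K.
W_by = nCᵥ(T₁ − T₂) = (0.46)(12.47)(272 − 100) = 986.7 J.
Work on gas = −W_by = -986.7 J.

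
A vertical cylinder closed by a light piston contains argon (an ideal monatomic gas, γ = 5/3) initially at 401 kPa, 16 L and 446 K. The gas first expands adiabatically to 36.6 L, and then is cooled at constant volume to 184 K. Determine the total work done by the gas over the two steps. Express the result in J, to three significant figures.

Step 1 (adiabatic): W = (P₁V₁ − P₂V₂)/(γ−1) = (6416 − 3696)/0.667 = 4081 J.
Step 2 (isochoric): W = 0 (constant volume).
W_total = 4081 + 0 = 4081 J.

W_total ≈ 4080 J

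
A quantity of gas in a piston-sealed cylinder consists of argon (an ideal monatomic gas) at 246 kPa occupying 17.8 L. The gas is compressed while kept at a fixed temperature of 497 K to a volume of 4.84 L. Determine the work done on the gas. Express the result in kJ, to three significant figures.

W ≈ 5.70 kJ

Isothermal: W = nRT ln(V₂/V₁) = P₁V₁ ln(V₂/V₁).
P₁V₁ = (246 kPa)(17.8 L) = 4379 J.
W = 4379 × ln(4.84/17.8) = 4379 × -1.302
W_by_gas = -5702 J; work on gas = −W_by = 5702 J.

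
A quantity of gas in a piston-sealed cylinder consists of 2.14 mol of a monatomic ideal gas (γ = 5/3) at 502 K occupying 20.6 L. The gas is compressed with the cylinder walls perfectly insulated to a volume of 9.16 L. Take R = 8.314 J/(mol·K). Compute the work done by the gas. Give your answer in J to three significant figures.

Adiabatic: TV^(γ−1) = const with γ = 5/3.
T₂ = T₁ (V₁/V₂)^(γ−1) = 502 × (20.6/9.16)^0.667 = 502 × 1.717 = 861.7 K.
W_by = nCᵥ(T₁ − T₂) = (2.14)(12.47)(502 − 861.7) = -9599 J.

W ≈ -9600 J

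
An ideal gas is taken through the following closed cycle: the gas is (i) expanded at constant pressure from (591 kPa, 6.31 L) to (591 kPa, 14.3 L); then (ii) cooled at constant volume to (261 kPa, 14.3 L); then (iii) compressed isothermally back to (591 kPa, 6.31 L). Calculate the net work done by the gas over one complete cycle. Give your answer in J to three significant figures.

W_net ≈ 1670 J

Leg (i): W = PΔV = (591)(14.3 − 6.31) = 4722 J.
Leg (ii): W = 0.
Leg (iii): W = PᵢVᵢ ln(V_f/Vᵢ) = (3732) ln(6.31/14.3) = -3053 J.
W_net = 4722 − 3053 = 1669 J.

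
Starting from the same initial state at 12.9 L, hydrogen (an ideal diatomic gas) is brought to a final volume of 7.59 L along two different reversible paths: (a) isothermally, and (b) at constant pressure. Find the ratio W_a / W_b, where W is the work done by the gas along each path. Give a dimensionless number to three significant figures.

W_a / W_b ≈ 1.29

Path (a) isothermal: W = P₁V₁ ln(V₂/V₁) → W_a/(P₁V₁) = -0.5304.
Path (b) isobaric: W = P₁(V₂ − V₁) → W_b/(P₁V₁) = -0.4116.
W_a / W_b = -0.5304 / -0.4116 = 1.289.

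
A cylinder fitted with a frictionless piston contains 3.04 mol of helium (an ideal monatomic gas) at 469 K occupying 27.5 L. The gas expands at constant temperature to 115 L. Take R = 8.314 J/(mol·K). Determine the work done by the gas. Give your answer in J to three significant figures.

W ≈ 17000 J

Isothermal: W = nRT ln(V₂/V₁).
W = (3.04)(8.314)(469) × ln(115/27.5)
  = 11854 × 1.431
W_by_gas = 16960 J.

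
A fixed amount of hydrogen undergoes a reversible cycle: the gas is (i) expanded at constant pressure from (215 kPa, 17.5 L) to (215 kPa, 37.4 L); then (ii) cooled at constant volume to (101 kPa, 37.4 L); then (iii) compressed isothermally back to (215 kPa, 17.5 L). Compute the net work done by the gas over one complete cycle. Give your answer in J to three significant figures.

Leg (i): W = PΔV = (215)(37.4 − 17.5) = 4278 J.
Leg (ii): W = 0.
Leg (iii): W = PᵢVᵢ ln(V_f/Vᵢ) = (3777) ln(17.5/37.4) = -2869 J.
W_net = 4278 − 2869 = 1410 J.

W_net ≈ 1410 J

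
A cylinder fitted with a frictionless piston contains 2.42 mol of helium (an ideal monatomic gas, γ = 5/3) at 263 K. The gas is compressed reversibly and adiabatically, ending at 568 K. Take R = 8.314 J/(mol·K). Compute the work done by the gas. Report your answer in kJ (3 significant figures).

Adiabatic ⇒ Q = 0, so W_by = −ΔU = nCᵥ(T₁ − T₂).
Cᵥ = 3R/2 = 12.47 J/(mol·K).
W = (2.42)(12.47)(263 − 568) = -9205 J.

W ≈ -9.20 kJ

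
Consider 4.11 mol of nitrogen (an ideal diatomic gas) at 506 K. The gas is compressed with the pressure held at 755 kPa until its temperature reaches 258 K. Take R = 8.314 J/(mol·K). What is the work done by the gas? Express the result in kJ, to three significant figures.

W ≈ -8.47 kJ

Isobaric: W = P ΔV = nR ΔT.
W = (4.11)(8.314)(258 − 506) = -8474 J.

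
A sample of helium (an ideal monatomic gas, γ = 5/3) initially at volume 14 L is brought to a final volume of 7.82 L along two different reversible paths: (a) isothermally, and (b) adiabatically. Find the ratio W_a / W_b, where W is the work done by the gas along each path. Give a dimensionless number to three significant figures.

W_a / W_b ≈ 0.818

Path (a) isothermal: W = P₁V₁ ln(V₂/V₁) → W_a/(P₁V₁) = -0.5824.
Path (b) adiabatic: W = P₁V₁(1 − (V₁/V₂)^(γ−1))/(γ−1) → W_b/(P₁V₁) = -0.7116.
W_a / W_b = -0.5824 / -0.7116 = 0.8184.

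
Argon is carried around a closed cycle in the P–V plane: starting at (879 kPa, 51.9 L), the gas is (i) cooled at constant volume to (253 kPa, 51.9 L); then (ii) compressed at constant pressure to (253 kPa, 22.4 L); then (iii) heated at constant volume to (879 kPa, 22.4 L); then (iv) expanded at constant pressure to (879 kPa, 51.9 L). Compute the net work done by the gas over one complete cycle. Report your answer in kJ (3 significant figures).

Constant-volume legs do no work.
W(ii) = (253)(22.4 − 51.9) = -7464 J; W(iv) = (879)(51.9 − 22.4) = 25930 J.
W_net = -7464 + 25930 = 18467 J (the clockwise enclosed area).

W_net ≈ 18.5 kJ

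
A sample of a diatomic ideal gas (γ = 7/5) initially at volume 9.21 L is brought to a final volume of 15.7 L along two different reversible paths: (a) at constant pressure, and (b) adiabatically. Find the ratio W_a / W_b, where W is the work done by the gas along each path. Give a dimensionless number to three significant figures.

Path (a) isobaric: W = P₁(V₂ − V₁) → W_a/(P₁V₁) = 0.7047.
Path (b) adiabatic: W = P₁V₁(1 − (V₁/V₂)^(γ−1))/(γ−1) → W_b/(P₁V₁) = 0.4803.
W_a / W_b = 0.7047 / 0.4803 = 1.467.

W_a / W_b ≈ 1.47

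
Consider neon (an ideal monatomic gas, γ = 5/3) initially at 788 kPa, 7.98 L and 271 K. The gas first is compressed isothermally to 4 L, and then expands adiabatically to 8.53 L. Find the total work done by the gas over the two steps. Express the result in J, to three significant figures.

W_total ≈ -604 J

Step 1 (isothermal): W = P₁V₁ ln(V₂/V₁) = (6288) ln(4/7.98) = -4343 J.
After step 1: P = 1572 kPa, V = 4 L, T = 271 K.
Step 2 (adiabatic): W = (P₁V₁ − P₂V₂)/(γ−1) = (6288 − 3796)/0.667 = 3739 J.
W_total = -4343 + 3739 = -603.8 J.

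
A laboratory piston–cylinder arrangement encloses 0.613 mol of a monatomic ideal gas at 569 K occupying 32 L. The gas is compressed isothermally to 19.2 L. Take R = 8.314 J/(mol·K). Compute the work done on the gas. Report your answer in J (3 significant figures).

W ≈ 1480 J

Isothermal: W = nRT ln(V₂/V₁).
W = (0.613)(8.314)(569) × ln(19.2/32)
  = 2900 × -0.5108
W_by_gas = -1481 J; work on gas = −W_by = 1481 J.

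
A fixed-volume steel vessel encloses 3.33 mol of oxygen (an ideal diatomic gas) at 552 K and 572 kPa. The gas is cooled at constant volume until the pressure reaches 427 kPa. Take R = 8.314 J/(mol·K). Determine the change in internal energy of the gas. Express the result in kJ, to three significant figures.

Constant volume ⇒ W = 0, so Q = ΔU = nCᵥΔT with Cᵥ = 5R/2 = 20.79 J/(mol·K).
At constant V, T₂/T₁ = P₂/P₁ ⇒ ΔT = T₁(P₂/P₁ − 1) = 552·(427/572 − 1) = -139.9 K.
ΔU = (3.33)(20.79)(-139.9) = -9685 J.

ΔU ≈ -9.69 kJ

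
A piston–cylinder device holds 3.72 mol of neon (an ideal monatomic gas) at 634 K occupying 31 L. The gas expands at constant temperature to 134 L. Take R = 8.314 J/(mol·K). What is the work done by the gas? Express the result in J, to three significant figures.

W ≈ 28700 J

Isothermal: W = nRT ln(V₂/V₁).
W = (3.72)(8.314)(634) × ln(134/31)
  = 19608 × 1.464
W_by_gas = 28704 J.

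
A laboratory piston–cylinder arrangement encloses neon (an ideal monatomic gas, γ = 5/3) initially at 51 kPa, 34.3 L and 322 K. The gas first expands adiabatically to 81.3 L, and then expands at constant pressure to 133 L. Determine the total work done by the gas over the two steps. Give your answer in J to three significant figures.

W_total ≈ 1770 J

Step 1 (adiabatic): W = (P₁V₁ − P₂V₂)/(γ−1) = (1749 − 984)/0.667 = 1148 J.
After step 1: P = 12.1 kPa, V = 81.3 L, T = 181.1 K.
Step 2 (isobaric): W = PΔV = (12.1 kPa)(133 − 81.3 L) = 625.7 J.
W_total = 1148 + 625.7 = 1774 J.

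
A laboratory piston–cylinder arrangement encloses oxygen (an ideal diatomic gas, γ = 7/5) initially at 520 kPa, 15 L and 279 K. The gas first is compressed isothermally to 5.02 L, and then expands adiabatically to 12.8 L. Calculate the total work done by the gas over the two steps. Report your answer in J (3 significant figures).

W_total ≈ -2450 J

Step 1 (isothermal): W = P₁V₁ ln(V₂/V₁) = (7800) ln(5.02/15) = -8538 J.
After step 1: P = 1554 kPa, V = 5.02 L, T = 279 K.
Step 2 (adiabatic): W = (P₁V₁ − P₂V₂)/(γ−1) = (7800 − 5364)/0.4 = 6090 J.
W_total = -8538 + 6090 = -2448 J.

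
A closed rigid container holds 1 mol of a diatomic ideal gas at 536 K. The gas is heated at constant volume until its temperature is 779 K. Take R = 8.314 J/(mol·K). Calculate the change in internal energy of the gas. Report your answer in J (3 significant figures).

ΔU ≈ 5050 J

Constant volume ⇒ W = 0, so Q = ΔU = nCᵥΔT with Cᵥ = 5R/2 = 20.79 J/(mol·K).
ΔU = (1)(20.79)(779 − 536) = 5051 J.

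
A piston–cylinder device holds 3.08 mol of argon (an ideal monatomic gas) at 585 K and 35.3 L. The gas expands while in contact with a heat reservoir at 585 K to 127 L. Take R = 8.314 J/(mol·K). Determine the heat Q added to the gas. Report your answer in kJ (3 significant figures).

Isothermal ⇒ ΔU = 0, so Q = W = nRT ln(V₂/V₁).
Q = (3.08)(8.314)(585) ln(127/35.3) = 14980 × 1.28 = 19179 J.

Q ≈ 19.2 kJ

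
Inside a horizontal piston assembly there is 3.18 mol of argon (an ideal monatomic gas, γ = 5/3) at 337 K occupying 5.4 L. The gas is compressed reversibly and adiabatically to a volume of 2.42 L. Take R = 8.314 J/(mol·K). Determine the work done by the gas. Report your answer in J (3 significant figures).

W ≈ -9460 J

Adiabatic: TV^(γ−1) = const with γ = 5/3.
T₂ = T₁ (V₁/V₂)^(γ−1) = 337 × (5.4/2.42)^0.667 = 337 × 1.708 = 575.5 K.
W_by = nCᵥ(T₁ − T₂) = (3.18)(12.47)(337 − 575.5) = -9457 J.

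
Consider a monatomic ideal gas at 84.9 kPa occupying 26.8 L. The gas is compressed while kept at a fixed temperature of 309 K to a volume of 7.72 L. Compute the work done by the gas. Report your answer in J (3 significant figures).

Isothermal: W = nRT ln(V₂/V₁) = P₁V₁ ln(V₂/V₁).
P₁V₁ = (84.9 kPa)(26.8 L) = 2275 J.
W = 2275 × ln(7.72/26.8) = 2275 × -1.245
W_by_gas = -2832 J.

W ≈ -2830 J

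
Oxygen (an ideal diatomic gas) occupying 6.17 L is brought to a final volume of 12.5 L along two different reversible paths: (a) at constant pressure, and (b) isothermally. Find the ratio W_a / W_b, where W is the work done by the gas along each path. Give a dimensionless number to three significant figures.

Path (a) isobaric: W = P₁(V₂ − V₁) → W_a/(P₁V₁) = 1.026.
Path (b) isothermal: W = P₁V₁ ln(V₂/V₁) → W_b/(P₁V₁) = 0.706.
W_a / W_b = 1.026 / 0.706 = 1.453.

W_a / W_b ≈ 1.45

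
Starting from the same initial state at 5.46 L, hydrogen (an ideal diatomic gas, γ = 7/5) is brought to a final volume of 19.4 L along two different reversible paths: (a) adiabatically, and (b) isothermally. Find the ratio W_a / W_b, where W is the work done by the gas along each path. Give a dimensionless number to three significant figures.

W_a / W_b ≈ 0.784

Path (a) adiabatic: W = P₁V₁(1 − (V₁/V₂)^(γ−1))/(γ−1) → W_a/(P₁V₁) = 0.9944.
Path (b) isothermal: W = P₁V₁ ln(V₂/V₁) → W_b/(P₁V₁) = 1.268.
W_a / W_b = 0.9944 / 1.268 = 0.7844.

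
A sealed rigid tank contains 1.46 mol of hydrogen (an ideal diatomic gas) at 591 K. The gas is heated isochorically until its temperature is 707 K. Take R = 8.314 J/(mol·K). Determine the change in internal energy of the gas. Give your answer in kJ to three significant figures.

Constant volume ⇒ W = 0, so Q = ΔU = nCᵥΔT with Cᵥ = 5R/2 = 20.79 J/(mol·K).
ΔU = (1.46)(20.79)(707 − 591) = 3520 J.

ΔU ≈ 3.52 kJ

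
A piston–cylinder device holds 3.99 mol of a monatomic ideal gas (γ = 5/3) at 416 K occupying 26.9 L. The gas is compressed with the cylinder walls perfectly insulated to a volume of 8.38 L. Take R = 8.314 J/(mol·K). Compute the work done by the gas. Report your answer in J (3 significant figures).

Adiabatic: TV^(γ−1) = const with γ = 5/3.
T₂ = T₁ (V₁/V₂)^(γ−1) = 416 × (26.9/8.38)^0.667 = 416 × 2.176 = 905.2 K.
W_by = nCᵥ(T₁ − T₂) = (3.99)(12.47)(416 − 905.2) = -24344 J.

W ≈ -24300 J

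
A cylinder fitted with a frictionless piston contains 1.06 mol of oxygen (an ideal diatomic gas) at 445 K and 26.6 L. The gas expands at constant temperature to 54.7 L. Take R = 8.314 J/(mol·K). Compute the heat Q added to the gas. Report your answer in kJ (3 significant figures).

Isothermal ⇒ ΔU = 0, so Q = W = nRT ln(V₂/V₁).
Q = (1.06)(8.314)(445) ln(54.7/26.6) = 3922 × 0.721 = 2827 J.

Q ≈ 2.83 kJ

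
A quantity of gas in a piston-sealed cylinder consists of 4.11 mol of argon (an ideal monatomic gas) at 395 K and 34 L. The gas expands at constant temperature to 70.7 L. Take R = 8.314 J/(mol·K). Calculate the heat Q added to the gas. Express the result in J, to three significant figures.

Q ≈ 9880 J

Isothermal ⇒ ΔU = 0, so Q = W = nRT ln(V₂/V₁).
Q = (4.11)(8.314)(395) ln(70.7/34) = 13497 × 0.7321 = 9881 J.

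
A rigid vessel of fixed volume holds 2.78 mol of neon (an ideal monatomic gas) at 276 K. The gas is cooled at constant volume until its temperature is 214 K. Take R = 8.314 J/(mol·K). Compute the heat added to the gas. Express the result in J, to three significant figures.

Constant volume ⇒ W = 0, so Q = ΔU = nCᵥΔT with Cᵥ = 3R/2 = 12.47 J/(mol·K).
ΔU = (2.78)(12.47)(214 − 276) = -2150 J.

Q ≈ -2150 J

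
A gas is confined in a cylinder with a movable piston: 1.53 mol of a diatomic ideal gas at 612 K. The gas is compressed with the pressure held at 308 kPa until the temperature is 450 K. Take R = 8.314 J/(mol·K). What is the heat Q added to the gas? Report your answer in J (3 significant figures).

Q ≈ -7210 J

Isobaric: W = nRΔT = (1.53)(8.314)(-162) = -2061 J.
ΔU = nCᵥΔT with Cᵥ = 5R/2: ΔU = (1.53)(20.79)(-162) = -5152 J.
Q = ΔU + W = -5152 − 2061 = -7212 J.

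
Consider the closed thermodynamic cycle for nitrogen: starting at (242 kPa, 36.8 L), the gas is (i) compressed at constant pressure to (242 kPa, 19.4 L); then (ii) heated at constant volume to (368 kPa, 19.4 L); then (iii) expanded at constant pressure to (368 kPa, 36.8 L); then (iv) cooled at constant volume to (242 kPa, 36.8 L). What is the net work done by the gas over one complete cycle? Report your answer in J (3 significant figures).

W_net ≈ 2190 J

Constant-volume legs do no work.
W(i) = (242)(19.4 − 36.8) = -4211 J; W(iii) = (368)(36.8 − 19.4) = 6403 J.
W_net = -4211 + 6403 = 2192 J (the clockwise enclosed area).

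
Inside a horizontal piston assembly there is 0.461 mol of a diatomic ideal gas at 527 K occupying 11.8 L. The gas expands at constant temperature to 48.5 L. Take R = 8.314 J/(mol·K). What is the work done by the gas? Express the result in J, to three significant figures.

Isothermal: W = nRT ln(V₂/V₁).
W = (0.461)(8.314)(527) × ln(48.5/11.8)
  = 2020 × 1.413
W_by_gas = 2855 J.

W ≈ 2860 J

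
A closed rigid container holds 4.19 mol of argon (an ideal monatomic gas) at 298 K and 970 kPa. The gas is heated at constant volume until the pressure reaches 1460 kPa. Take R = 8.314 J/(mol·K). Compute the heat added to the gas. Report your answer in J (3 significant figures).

Q ≈ 7870 J

Constant volume ⇒ W = 0, so Q = ΔU = nCᵥΔT with Cᵥ = 3R/2 = 12.47 J/(mol·K).
At constant V, T₂/T₁ = P₂/P₁ ⇒ ΔT = T₁(P₂/P₁ − 1) = 298·(1460/970 − 1) = 150.5 K.
ΔU = (4.19)(12.47)(150.5) = 7866 J.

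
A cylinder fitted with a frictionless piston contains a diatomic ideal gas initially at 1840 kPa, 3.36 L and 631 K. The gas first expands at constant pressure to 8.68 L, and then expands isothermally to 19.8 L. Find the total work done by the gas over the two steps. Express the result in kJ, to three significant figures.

W_total ≈ 23.0 kJ

Step 1 (isobaric): W = PΔV = (1840 kPa)(8.68 − 3.36 L) = 9789 J.
After step 1: P = 1840 kPa, V = 8.68 L, T = 1630 K.
Step 2 (isothermal): W = P₁V₁ ln(V₂/V₁) = (15971) ln(19.8/8.68) = 13171 J.
W_total = 9789 + 13171 = 22960 J.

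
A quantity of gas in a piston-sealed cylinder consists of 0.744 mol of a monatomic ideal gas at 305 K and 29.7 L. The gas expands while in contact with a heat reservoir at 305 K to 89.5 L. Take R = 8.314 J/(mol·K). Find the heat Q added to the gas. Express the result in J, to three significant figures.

Isothermal ⇒ ΔU = 0, so Q = W = nRT ln(V₂/V₁).
Q = (0.744)(8.314)(305) ln(89.5/29.7) = 1887 × 1.103 = 2081 J.

Q ≈ 2080 J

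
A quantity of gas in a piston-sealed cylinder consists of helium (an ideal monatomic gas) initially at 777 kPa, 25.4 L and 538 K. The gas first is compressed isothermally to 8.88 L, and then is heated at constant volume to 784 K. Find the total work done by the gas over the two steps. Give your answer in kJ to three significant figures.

W_total ≈ -20.7 kJ

Step 1 (isothermal): W = P₁V₁ ln(V₂/V₁) = (19736) ln(8.88/25.4) = -20741 J.
Step 2 (isochoric): W = 0 (constant volume).
W_total = -20741 + 0 = -20741 J.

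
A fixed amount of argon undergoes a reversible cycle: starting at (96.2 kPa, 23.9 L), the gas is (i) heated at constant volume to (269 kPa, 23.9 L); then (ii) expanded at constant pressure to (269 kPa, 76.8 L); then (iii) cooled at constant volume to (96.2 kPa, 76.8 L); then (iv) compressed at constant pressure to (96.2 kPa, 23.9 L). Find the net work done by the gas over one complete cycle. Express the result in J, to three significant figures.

W_net ≈ 9140 J

Constant-volume legs do no work.
W(ii) = (269)(76.8 − 23.9) = 14230 J; W(iv) = (96.2)(23.9 − 76.8) = -5089 J.
W_net = 14230 − 5089 = 9141 J (the clockwise enclosed area).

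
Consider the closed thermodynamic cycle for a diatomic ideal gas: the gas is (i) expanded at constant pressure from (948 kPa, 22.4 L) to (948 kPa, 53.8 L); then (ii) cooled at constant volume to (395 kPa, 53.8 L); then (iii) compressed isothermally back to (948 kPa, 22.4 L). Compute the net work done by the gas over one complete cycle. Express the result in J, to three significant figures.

W_net ≈ 11100 J

Leg (i): W = PΔV = (948)(53.8 − 22.4) = 29767 J.
Leg (ii): W = 0.
Leg (iii): W = PᵢVᵢ ln(V_f/Vᵢ) = (21251) ln(22.4/53.8) = -18620 J.
W_net = 29767 − 18620 = 11147 J.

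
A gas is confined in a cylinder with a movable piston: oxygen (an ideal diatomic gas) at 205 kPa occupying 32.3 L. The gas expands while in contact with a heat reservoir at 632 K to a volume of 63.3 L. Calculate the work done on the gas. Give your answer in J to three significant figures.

W ≈ -4460 J

Isothermal: W = nRT ln(V₂/V₁) = P₁V₁ ln(V₂/V₁).
P₁V₁ = (205 kPa)(32.3 L) = 6621 J.
W = 6621 × ln(63.3/32.3) = 6621 × 0.6728
W_by_gas = 4455 J; work on gas = −W_by = -4455 J.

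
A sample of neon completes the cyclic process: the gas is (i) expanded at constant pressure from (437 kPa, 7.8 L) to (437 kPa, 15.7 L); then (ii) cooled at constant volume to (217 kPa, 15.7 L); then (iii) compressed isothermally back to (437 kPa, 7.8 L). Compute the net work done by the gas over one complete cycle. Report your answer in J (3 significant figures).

Leg (i): W = PΔV = (437)(15.7 − 7.8) = 3452 J.
Leg (ii): W = 0.
Leg (iii): W = PᵢVᵢ ln(V_f/Vᵢ) = (3407) ln(7.8/15.7) = -2383 J.
W_net = 3452 − 2383 = 1069 J.

W_net ≈ 1070 J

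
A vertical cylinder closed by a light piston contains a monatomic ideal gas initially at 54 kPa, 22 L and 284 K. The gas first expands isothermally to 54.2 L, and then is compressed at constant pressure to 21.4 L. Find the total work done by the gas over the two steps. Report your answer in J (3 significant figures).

Step 1 (isothermal): W = P₁V₁ ln(V₂/V₁) = (1188) ln(54.2/22) = 1071 J.
After step 1: P = 21.92 kPa, V = 54.2 L, T = 284 K.
Step 2 (isobaric): W = PΔV = (21.92 kPa)(21.4 − 54.2 L) = -718.9 J.
W_total = 1071 − 718.9 = 352.2 J.

W_total ≈ 352 J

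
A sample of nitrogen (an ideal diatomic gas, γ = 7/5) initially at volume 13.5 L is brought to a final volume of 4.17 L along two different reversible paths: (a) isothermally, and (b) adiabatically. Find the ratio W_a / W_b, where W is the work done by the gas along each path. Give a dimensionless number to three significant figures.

W_a / W_b ≈ 0.783

Path (a) isothermal: W = P₁V₁ ln(V₂/V₁) → W_a/(P₁V₁) = -1.175.
Path (b) adiabatic: W = P₁V₁(1 − (V₁/V₂)^(γ−1))/(γ−1) → W_b/(P₁V₁) = -1.5.
W_a / W_b = -1.175 / -1.5 = 0.7834.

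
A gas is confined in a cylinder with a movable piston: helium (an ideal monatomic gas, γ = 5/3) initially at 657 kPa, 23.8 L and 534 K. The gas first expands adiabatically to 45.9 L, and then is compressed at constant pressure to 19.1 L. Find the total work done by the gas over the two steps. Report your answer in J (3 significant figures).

W_total ≈ 2420 J

Step 1 (adiabatic): W = (P₁V₁ − P₂V₂)/(γ−1) = (15637 − 10092)/0.667 = 8317 J.
After step 1: P = 219.9 kPa, V = 45.9 L, T = 344.7 K.
Step 2 (isobaric): W = PΔV = (219.9 kPa)(19.1 − 45.9 L) = -5893 J.
W_total = 8317 − 5893 = 2424 J.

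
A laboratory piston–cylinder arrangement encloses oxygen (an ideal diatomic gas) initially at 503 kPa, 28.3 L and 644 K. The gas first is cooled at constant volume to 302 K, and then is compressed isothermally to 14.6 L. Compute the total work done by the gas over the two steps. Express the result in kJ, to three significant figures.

Step 1 (isochoric): W = 0 (constant volume).
After step 1: P = 235.9 kPa (V unchanged).
Step 2 (isothermal): W = P₁V₁ ln(V₂/V₁) = (6675) ln(14.6/28.3) = -4418 J.
W_total = 0 − 4418 = -4418 J.

W_total ≈ -4.42 kJ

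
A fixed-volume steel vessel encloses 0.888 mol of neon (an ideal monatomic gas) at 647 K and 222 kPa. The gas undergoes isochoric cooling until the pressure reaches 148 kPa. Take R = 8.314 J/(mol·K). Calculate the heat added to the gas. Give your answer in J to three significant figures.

Q ≈ -2390 J

Constant volume ⇒ W = 0, so Q = ΔU = nCᵥΔT with Cᵥ = 3R/2 = 12.47 J/(mol·K).
At constant V, T₂/T₁ = P₂/P₁ ⇒ ΔT = T₁(P₂/P₁ − 1) = 647·(148/222 − 1) = -215.7 K.
ΔU = (0.888)(12.47)(-215.7) = -2388 J.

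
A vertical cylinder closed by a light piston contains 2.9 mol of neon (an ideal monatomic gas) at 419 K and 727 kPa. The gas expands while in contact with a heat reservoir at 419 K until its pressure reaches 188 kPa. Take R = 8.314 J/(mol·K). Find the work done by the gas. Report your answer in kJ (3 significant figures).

Isothermal process: W = nRT ln(V₂/V₁) = nRT ln(P₁/P₂).
W = (2.9)(8.314)(419) × ln(727/188)
  = 10102 × ln(3.867) = 10102 × 1.352
W_by_gas = 13663 J.

W ≈ 13.7 kJ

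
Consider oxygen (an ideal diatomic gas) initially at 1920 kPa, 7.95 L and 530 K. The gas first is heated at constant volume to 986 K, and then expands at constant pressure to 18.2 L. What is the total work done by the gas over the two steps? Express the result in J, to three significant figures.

W_total ≈ 36600 J

Step 1 (isochoric): W = 0 (constant volume).
After step 1: P = 3572 kPa (V unchanged).
Step 2 (isobaric): W = PΔV = (3572 kPa)(18.2 − 7.95 L) = 36612 J.
W_total = 0 + 36612 = 36612 J.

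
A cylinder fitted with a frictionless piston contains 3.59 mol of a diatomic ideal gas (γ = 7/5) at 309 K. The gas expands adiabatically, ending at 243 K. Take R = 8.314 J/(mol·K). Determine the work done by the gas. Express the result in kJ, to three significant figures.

W ≈ 4.92 kJ

Adiabatic ⇒ Q = 0, so W_by = −ΔU = nCᵥ(T₁ − T₂).
Cᵥ = 5R/2 = 20.79 J/(mol·K).
W = (3.59)(20.79)(309 − 243) = 4925 J.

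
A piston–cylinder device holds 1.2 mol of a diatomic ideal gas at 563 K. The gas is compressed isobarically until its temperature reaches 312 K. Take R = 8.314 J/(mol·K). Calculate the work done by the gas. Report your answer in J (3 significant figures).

Isobaric: W = P ΔV = nR ΔT.
W = (1.2)(8.314)(312 − 563) = -2504 J.

W ≈ -2500 J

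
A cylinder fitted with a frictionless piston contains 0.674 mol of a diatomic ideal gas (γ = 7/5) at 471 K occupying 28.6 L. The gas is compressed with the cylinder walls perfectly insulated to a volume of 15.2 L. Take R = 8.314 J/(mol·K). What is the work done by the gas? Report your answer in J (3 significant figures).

Adiabatic: TV^(γ−1) = const with γ = 7/5.
T₂ = T₁ (V₁/V₂)^(γ−1) = 471 × (28.6/15.2)^0.4 = 471 × 1.288 = 606.5 K.
W_by = nCᵥ(T₁ − T₂) = (0.674)(20.79)(471 − 606.5) = -1898 J.

W ≈ -1900 J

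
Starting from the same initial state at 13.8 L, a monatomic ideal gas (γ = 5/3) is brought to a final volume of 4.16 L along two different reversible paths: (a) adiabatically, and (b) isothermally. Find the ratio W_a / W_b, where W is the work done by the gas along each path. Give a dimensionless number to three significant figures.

W_a / W_b ≈ 1.53

Path (a) adiabatic: W = P₁V₁(1 − (V₁/V₂)^(γ−1))/(γ−1) → W_a/(P₁V₁) = -1.836.
Path (b) isothermal: W = P₁V₁ ln(V₂/V₁) → W_b/(P₁V₁) = -1.199.
W_a / W_b = -1.836 / -1.199 = 1.531.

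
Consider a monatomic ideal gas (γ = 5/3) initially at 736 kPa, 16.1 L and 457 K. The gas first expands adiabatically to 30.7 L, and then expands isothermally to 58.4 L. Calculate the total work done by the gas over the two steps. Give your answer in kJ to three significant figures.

W_total ≈ 11.2 kJ

Step 1 (adiabatic): W = (P₁V₁ − P₂V₂)/(γ−1) = (11850 − 7706)/0.667 = 6215 J.
After step 1: P = 251 kPa, V = 30.7 L, T = 297.2 K.
Step 2 (isothermal): W = P₁V₁ ln(V₂/V₁) = (7706) ln(58.4/30.7) = 4955 J.
W_total = 6215 + 4955 = 11171 J.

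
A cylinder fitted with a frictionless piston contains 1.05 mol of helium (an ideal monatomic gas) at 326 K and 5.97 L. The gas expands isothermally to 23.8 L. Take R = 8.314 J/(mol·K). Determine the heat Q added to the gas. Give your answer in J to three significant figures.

Q ≈ 3940 J

Isothermal ⇒ ΔU = 0, so Q = W = nRT ln(V₂/V₁).
Q = (1.05)(8.314)(326) ln(23.8/5.97) = 2846 × 1.383 = 3936 J.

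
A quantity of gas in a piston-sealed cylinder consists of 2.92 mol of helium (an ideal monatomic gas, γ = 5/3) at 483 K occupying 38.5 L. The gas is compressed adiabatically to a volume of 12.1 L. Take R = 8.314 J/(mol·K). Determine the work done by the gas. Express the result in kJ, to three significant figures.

Adiabatic: TV^(γ−1) = const with γ = 5/3.
T₂ = T₁ (V₁/V₂)^(γ−1) = 483 × (38.5/12.1)^0.667 = 483 × 2.163 = 1045 K.
W_by = nCᵥ(T₁ − T₂) = (2.92)(12.47)(483 − 1045) = -20461 J.

W ≈ -20.5 kJ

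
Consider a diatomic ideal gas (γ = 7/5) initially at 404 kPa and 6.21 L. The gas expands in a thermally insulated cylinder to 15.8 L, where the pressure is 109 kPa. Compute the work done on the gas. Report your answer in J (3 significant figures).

Adiabatic: W = (P₁V₁ − P₂V₂)/(γ − 1) with γ = 7/5.
P₁V₁ = 2509 J, P₂V₂ = 1722 J.
W = (2509 − 1722) / 0.4 = 1967 J.
Work on gas = −W_by = -1967 J.

W ≈ -1970 J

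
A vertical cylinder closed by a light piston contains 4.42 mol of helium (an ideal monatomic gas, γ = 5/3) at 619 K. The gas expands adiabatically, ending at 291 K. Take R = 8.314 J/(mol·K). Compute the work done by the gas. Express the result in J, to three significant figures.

Adiabatic ⇒ Q = 0, so W_by = −ΔU = nCᵥ(T₁ − T₂).
Cᵥ = 3R/2 = 12.47 J/(mol·K).
W = (4.42)(12.47)(619 − 291) = 18080 J.

W ≈ 18100 J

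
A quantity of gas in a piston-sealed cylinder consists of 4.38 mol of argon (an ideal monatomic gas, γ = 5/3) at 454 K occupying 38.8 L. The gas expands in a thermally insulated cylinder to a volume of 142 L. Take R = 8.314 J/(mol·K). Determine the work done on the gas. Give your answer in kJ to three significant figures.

Adiabatic: TV^(γ−1) = const with γ = 5/3.
T₂ = T₁ (V₁/V₂)^(γ−1) = 454 × (38.8/142)^0.667 = 454 × 0.4211 = 191.2 K.
W_by = nCᵥ(T₁ − T₂) = (4.38)(12.47)(454 − 191.2) = 14357 J.
Work on gas = −W_by = -14357 J.

W ≈ -14.4 kJ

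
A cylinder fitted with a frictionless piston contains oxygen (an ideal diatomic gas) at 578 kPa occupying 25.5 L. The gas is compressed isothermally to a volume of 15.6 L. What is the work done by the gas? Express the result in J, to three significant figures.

W ≈ -7240 J

Isothermal: W = nRT ln(V₂/V₁) = P₁V₁ ln(V₂/V₁).
P₁V₁ = (578 kPa)(25.5 L) = 14739 J.
W = 14739 × ln(15.6/25.5) = 14739 × -0.4914
W_by_gas = -7243 J.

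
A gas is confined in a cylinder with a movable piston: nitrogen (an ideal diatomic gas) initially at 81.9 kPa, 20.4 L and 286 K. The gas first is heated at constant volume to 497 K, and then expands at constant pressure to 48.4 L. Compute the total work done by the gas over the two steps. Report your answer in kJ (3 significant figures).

Step 1 (isochoric): W = 0 (constant volume).
After step 1: P = 142.3 kPa (V unchanged).
Step 2 (isobaric): W = PΔV = (142.3 kPa)(48.4 − 20.4 L) = 3985 J.
W_total = 0 + 3985 = 3985 J.

W_total ≈ 3.99 kJ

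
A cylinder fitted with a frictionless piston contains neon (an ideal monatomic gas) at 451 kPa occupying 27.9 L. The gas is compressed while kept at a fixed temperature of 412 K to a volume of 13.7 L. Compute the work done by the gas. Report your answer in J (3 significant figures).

W ≈ -8950 J

Isothermal: W = nRT ln(V₂/V₁) = P₁V₁ ln(V₂/V₁).
P₁V₁ = (451 kPa)(27.9 L) = 12583 J.
W = 12583 × ln(13.7/27.9) = 12583 × -0.7112
W_by_gas = -8949 J.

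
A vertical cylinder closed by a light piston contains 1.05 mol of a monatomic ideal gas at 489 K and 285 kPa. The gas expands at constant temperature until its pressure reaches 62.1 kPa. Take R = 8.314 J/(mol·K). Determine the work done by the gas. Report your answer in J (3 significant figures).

Isothermal process: W = nRT ln(V₂/V₁) = nRT ln(P₁/P₂).
W = (1.05)(8.314)(489) × ln(285/62.1)
  = 4269 × ln(4.589) = 4269 × 1.524
W_by_gas = 6505 J.

W ≈ 6500 J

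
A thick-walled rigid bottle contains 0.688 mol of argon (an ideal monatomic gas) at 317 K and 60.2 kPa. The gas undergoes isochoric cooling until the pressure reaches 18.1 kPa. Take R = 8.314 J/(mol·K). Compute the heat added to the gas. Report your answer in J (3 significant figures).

Q ≈ -1900 J

Constant volume ⇒ W = 0, so Q = ΔU = nCᵥΔT with Cᵥ = 3R/2 = 12.47 J/(mol·K).
At constant V, T₂/T₁ = P₂/P₁ ⇒ ΔT = T₁(P₂/P₁ − 1) = 317·(18.1/60.2 − 1) = -221.7 K.
ΔU = (0.688)(12.47)(-221.7) = -1902 J.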